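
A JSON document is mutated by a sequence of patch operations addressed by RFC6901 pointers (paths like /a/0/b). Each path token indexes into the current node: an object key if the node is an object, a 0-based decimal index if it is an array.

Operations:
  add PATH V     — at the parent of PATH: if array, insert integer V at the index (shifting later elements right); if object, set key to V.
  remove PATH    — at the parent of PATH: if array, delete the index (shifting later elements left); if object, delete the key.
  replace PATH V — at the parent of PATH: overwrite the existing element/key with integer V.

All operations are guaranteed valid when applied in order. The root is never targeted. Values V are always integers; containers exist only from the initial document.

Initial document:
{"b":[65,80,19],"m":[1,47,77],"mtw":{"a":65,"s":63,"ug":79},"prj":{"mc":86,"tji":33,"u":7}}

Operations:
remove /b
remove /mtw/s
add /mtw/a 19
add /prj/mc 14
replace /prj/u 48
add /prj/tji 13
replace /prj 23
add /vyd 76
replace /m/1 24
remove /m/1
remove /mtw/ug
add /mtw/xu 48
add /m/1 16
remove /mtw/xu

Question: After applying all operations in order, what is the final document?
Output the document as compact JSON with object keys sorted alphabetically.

After op 1 (remove /b): {"m":[1,47,77],"mtw":{"a":65,"s":63,"ug":79},"prj":{"mc":86,"tji":33,"u":7}}
After op 2 (remove /mtw/s): {"m":[1,47,77],"mtw":{"a":65,"ug":79},"prj":{"mc":86,"tji":33,"u":7}}
After op 3 (add /mtw/a 19): {"m":[1,47,77],"mtw":{"a":19,"ug":79},"prj":{"mc":86,"tji":33,"u":7}}
After op 4 (add /prj/mc 14): {"m":[1,47,77],"mtw":{"a":19,"ug":79},"prj":{"mc":14,"tji":33,"u":7}}
After op 5 (replace /prj/u 48): {"m":[1,47,77],"mtw":{"a":19,"ug":79},"prj":{"mc":14,"tji":33,"u":48}}
After op 6 (add /prj/tji 13): {"m":[1,47,77],"mtw":{"a":19,"ug":79},"prj":{"mc":14,"tji":13,"u":48}}
After op 7 (replace /prj 23): {"m":[1,47,77],"mtw":{"a":19,"ug":79},"prj":23}
After op 8 (add /vyd 76): {"m":[1,47,77],"mtw":{"a":19,"ug":79},"prj":23,"vyd":76}
After op 9 (replace /m/1 24): {"m":[1,24,77],"mtw":{"a":19,"ug":79},"prj":23,"vyd":76}
After op 10 (remove /m/1): {"m":[1,77],"mtw":{"a":19,"ug":79},"prj":23,"vyd":76}
After op 11 (remove /mtw/ug): {"m":[1,77],"mtw":{"a":19},"prj":23,"vyd":76}
After op 12 (add /mtw/xu 48): {"m":[1,77],"mtw":{"a":19,"xu":48},"prj":23,"vyd":76}
After op 13 (add /m/1 16): {"m":[1,16,77],"mtw":{"a":19,"xu":48},"prj":23,"vyd":76}
After op 14 (remove /mtw/xu): {"m":[1,16,77],"mtw":{"a":19},"prj":23,"vyd":76}

Answer: {"m":[1,16,77],"mtw":{"a":19},"prj":23,"vyd":76}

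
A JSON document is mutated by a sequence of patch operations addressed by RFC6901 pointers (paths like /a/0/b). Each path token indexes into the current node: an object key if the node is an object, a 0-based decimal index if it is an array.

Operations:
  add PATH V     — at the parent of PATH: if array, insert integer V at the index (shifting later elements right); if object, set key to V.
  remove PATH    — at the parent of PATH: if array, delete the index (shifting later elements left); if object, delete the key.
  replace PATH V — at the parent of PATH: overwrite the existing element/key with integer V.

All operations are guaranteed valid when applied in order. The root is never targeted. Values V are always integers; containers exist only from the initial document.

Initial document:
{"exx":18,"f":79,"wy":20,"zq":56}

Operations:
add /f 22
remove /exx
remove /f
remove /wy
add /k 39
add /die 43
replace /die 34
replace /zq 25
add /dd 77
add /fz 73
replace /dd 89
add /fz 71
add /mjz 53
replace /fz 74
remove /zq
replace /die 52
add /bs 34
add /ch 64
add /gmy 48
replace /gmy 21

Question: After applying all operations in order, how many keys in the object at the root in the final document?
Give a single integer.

After op 1 (add /f 22): {"exx":18,"f":22,"wy":20,"zq":56}
After op 2 (remove /exx): {"f":22,"wy":20,"zq":56}
After op 3 (remove /f): {"wy":20,"zq":56}
After op 4 (remove /wy): {"zq":56}
After op 5 (add /k 39): {"k":39,"zq":56}
After op 6 (add /die 43): {"die":43,"k":39,"zq":56}
After op 7 (replace /die 34): {"die":34,"k":39,"zq":56}
After op 8 (replace /zq 25): {"die":34,"k":39,"zq":25}
After op 9 (add /dd 77): {"dd":77,"die":34,"k":39,"zq":25}
After op 10 (add /fz 73): {"dd":77,"die":34,"fz":73,"k":39,"zq":25}
After op 11 (replace /dd 89): {"dd":89,"die":34,"fz":73,"k":39,"zq":25}
After op 12 (add /fz 71): {"dd":89,"die":34,"fz":71,"k":39,"zq":25}
After op 13 (add /mjz 53): {"dd":89,"die":34,"fz":71,"k":39,"mjz":53,"zq":25}
After op 14 (replace /fz 74): {"dd":89,"die":34,"fz":74,"k":39,"mjz":53,"zq":25}
After op 15 (remove /zq): {"dd":89,"die":34,"fz":74,"k":39,"mjz":53}
After op 16 (replace /die 52): {"dd":89,"die":52,"fz":74,"k":39,"mjz":53}
After op 17 (add /bs 34): {"bs":34,"dd":89,"die":52,"fz":74,"k":39,"mjz":53}
After op 18 (add /ch 64): {"bs":34,"ch":64,"dd":89,"die":52,"fz":74,"k":39,"mjz":53}
After op 19 (add /gmy 48): {"bs":34,"ch":64,"dd":89,"die":52,"fz":74,"gmy":48,"k":39,"mjz":53}
After op 20 (replace /gmy 21): {"bs":34,"ch":64,"dd":89,"die":52,"fz":74,"gmy":21,"k":39,"mjz":53}
Size at the root: 8

Answer: 8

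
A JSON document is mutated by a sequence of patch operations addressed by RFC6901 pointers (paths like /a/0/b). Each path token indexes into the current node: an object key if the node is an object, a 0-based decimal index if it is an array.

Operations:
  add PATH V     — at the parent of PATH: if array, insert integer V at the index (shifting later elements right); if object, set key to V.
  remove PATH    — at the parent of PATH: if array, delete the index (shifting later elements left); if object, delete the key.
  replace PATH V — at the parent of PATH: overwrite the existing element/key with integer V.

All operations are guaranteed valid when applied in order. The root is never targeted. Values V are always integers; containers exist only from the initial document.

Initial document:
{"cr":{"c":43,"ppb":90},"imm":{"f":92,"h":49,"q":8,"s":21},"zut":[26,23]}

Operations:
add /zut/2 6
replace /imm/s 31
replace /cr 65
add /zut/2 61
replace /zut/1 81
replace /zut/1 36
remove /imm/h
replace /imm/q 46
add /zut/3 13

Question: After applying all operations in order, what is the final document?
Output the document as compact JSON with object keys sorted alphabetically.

After op 1 (add /zut/2 6): {"cr":{"c":43,"ppb":90},"imm":{"f":92,"h":49,"q":8,"s":21},"zut":[26,23,6]}
After op 2 (replace /imm/s 31): {"cr":{"c":43,"ppb":90},"imm":{"f":92,"h":49,"q":8,"s":31},"zut":[26,23,6]}
After op 3 (replace /cr 65): {"cr":65,"imm":{"f":92,"h":49,"q":8,"s":31},"zut":[26,23,6]}
After op 4 (add /zut/2 61): {"cr":65,"imm":{"f":92,"h":49,"q":8,"s":31},"zut":[26,23,61,6]}
After op 5 (replace /zut/1 81): {"cr":65,"imm":{"f":92,"h":49,"q":8,"s":31},"zut":[26,81,61,6]}
After op 6 (replace /zut/1 36): {"cr":65,"imm":{"f":92,"h":49,"q":8,"s":31},"zut":[26,36,61,6]}
After op 7 (remove /imm/h): {"cr":65,"imm":{"f":92,"q":8,"s":31},"zut":[26,36,61,6]}
After op 8 (replace /imm/q 46): {"cr":65,"imm":{"f":92,"q":46,"s":31},"zut":[26,36,61,6]}
After op 9 (add /zut/3 13): {"cr":65,"imm":{"f":92,"q":46,"s":31},"zut":[26,36,61,13,6]}

Answer: {"cr":65,"imm":{"f":92,"q":46,"s":31},"zut":[26,36,61,13,6]}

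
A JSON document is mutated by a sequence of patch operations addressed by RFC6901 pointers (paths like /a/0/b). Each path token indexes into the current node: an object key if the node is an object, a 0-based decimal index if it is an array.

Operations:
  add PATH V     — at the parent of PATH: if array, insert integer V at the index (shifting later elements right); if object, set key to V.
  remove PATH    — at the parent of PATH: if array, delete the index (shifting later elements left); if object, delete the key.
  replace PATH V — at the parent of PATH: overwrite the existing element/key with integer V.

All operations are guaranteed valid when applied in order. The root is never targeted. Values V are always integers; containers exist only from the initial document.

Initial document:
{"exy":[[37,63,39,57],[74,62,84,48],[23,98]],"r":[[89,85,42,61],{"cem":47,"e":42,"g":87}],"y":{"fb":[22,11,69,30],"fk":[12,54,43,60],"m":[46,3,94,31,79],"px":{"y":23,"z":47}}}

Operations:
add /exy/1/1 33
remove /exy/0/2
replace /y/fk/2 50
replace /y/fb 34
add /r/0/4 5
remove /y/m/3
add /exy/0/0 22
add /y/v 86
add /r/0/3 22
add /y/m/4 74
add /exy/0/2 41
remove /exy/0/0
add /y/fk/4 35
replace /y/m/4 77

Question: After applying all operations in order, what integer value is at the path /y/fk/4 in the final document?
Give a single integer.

After op 1 (add /exy/1/1 33): {"exy":[[37,63,39,57],[74,33,62,84,48],[23,98]],"r":[[89,85,42,61],{"cem":47,"e":42,"g":87}],"y":{"fb":[22,11,69,30],"fk":[12,54,43,60],"m":[46,3,94,31,79],"px":{"y":23,"z":47}}}
After op 2 (remove /exy/0/2): {"exy":[[37,63,57],[74,33,62,84,48],[23,98]],"r":[[89,85,42,61],{"cem":47,"e":42,"g":87}],"y":{"fb":[22,11,69,30],"fk":[12,54,43,60],"m":[46,3,94,31,79],"px":{"y":23,"z":47}}}
After op 3 (replace /y/fk/2 50): {"exy":[[37,63,57],[74,33,62,84,48],[23,98]],"r":[[89,85,42,61],{"cem":47,"e":42,"g":87}],"y":{"fb":[22,11,69,30],"fk":[12,54,50,60],"m":[46,3,94,31,79],"px":{"y":23,"z":47}}}
After op 4 (replace /y/fb 34): {"exy":[[37,63,57],[74,33,62,84,48],[23,98]],"r":[[89,85,42,61],{"cem":47,"e":42,"g":87}],"y":{"fb":34,"fk":[12,54,50,60],"m":[46,3,94,31,79],"px":{"y":23,"z":47}}}
After op 5 (add /r/0/4 5): {"exy":[[37,63,57],[74,33,62,84,48],[23,98]],"r":[[89,85,42,61,5],{"cem":47,"e":42,"g":87}],"y":{"fb":34,"fk":[12,54,50,60],"m":[46,3,94,31,79],"px":{"y":23,"z":47}}}
After op 6 (remove /y/m/3): {"exy":[[37,63,57],[74,33,62,84,48],[23,98]],"r":[[89,85,42,61,5],{"cem":47,"e":42,"g":87}],"y":{"fb":34,"fk":[12,54,50,60],"m":[46,3,94,79],"px":{"y":23,"z":47}}}
After op 7 (add /exy/0/0 22): {"exy":[[22,37,63,57],[74,33,62,84,48],[23,98]],"r":[[89,85,42,61,5],{"cem":47,"e":42,"g":87}],"y":{"fb":34,"fk":[12,54,50,60],"m":[46,3,94,79],"px":{"y":23,"z":47}}}
After op 8 (add /y/v 86): {"exy":[[22,37,63,57],[74,33,62,84,48],[23,98]],"r":[[89,85,42,61,5],{"cem":47,"e":42,"g":87}],"y":{"fb":34,"fk":[12,54,50,60],"m":[46,3,94,79],"px":{"y":23,"z":47},"v":86}}
After op 9 (add /r/0/3 22): {"exy":[[22,37,63,57],[74,33,62,84,48],[23,98]],"r":[[89,85,42,22,61,5],{"cem":47,"e":42,"g":87}],"y":{"fb":34,"fk":[12,54,50,60],"m":[46,3,94,79],"px":{"y":23,"z":47},"v":86}}
After op 10 (add /y/m/4 74): {"exy":[[22,37,63,57],[74,33,62,84,48],[23,98]],"r":[[89,85,42,22,61,5],{"cem":47,"e":42,"g":87}],"y":{"fb":34,"fk":[12,54,50,60],"m":[46,3,94,79,74],"px":{"y":23,"z":47},"v":86}}
After op 11 (add /exy/0/2 41): {"exy":[[22,37,41,63,57],[74,33,62,84,48],[23,98]],"r":[[89,85,42,22,61,5],{"cem":47,"e":42,"g":87}],"y":{"fb":34,"fk":[12,54,50,60],"m":[46,3,94,79,74],"px":{"y":23,"z":47},"v":86}}
After op 12 (remove /exy/0/0): {"exy":[[37,41,63,57],[74,33,62,84,48],[23,98]],"r":[[89,85,42,22,61,5],{"cem":47,"e":42,"g":87}],"y":{"fb":34,"fk":[12,54,50,60],"m":[46,3,94,79,74],"px":{"y":23,"z":47},"v":86}}
After op 13 (add /y/fk/4 35): {"exy":[[37,41,63,57],[74,33,62,84,48],[23,98]],"r":[[89,85,42,22,61,5],{"cem":47,"e":42,"g":87}],"y":{"fb":34,"fk":[12,54,50,60,35],"m":[46,3,94,79,74],"px":{"y":23,"z":47},"v":86}}
After op 14 (replace /y/m/4 77): {"exy":[[37,41,63,57],[74,33,62,84,48],[23,98]],"r":[[89,85,42,22,61,5],{"cem":47,"e":42,"g":87}],"y":{"fb":34,"fk":[12,54,50,60,35],"m":[46,3,94,79,77],"px":{"y":23,"z":47},"v":86}}
Value at /y/fk/4: 35

Answer: 35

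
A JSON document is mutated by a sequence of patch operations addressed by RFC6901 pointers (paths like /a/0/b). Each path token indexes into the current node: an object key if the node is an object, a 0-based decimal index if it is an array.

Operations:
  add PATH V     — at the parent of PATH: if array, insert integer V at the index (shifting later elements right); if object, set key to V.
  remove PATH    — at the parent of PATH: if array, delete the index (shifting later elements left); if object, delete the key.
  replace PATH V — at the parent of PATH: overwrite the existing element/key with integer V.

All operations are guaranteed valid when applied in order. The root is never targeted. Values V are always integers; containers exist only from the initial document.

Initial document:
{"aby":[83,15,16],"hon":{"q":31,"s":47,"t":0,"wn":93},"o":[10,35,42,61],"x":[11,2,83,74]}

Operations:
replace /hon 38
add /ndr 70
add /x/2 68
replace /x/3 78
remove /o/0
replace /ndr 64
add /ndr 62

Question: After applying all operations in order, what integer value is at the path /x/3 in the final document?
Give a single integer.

After op 1 (replace /hon 38): {"aby":[83,15,16],"hon":38,"o":[10,35,42,61],"x":[11,2,83,74]}
After op 2 (add /ndr 70): {"aby":[83,15,16],"hon":38,"ndr":70,"o":[10,35,42,61],"x":[11,2,83,74]}
After op 3 (add /x/2 68): {"aby":[83,15,16],"hon":38,"ndr":70,"o":[10,35,42,61],"x":[11,2,68,83,74]}
After op 4 (replace /x/3 78): {"aby":[83,15,16],"hon":38,"ndr":70,"o":[10,35,42,61],"x":[11,2,68,78,74]}
After op 5 (remove /o/0): {"aby":[83,15,16],"hon":38,"ndr":70,"o":[35,42,61],"x":[11,2,68,78,74]}
After op 6 (replace /ndr 64): {"aby":[83,15,16],"hon":38,"ndr":64,"o":[35,42,61],"x":[11,2,68,78,74]}
After op 7 (add /ndr 62): {"aby":[83,15,16],"hon":38,"ndr":62,"o":[35,42,61],"x":[11,2,68,78,74]}
Value at /x/3: 78

Answer: 78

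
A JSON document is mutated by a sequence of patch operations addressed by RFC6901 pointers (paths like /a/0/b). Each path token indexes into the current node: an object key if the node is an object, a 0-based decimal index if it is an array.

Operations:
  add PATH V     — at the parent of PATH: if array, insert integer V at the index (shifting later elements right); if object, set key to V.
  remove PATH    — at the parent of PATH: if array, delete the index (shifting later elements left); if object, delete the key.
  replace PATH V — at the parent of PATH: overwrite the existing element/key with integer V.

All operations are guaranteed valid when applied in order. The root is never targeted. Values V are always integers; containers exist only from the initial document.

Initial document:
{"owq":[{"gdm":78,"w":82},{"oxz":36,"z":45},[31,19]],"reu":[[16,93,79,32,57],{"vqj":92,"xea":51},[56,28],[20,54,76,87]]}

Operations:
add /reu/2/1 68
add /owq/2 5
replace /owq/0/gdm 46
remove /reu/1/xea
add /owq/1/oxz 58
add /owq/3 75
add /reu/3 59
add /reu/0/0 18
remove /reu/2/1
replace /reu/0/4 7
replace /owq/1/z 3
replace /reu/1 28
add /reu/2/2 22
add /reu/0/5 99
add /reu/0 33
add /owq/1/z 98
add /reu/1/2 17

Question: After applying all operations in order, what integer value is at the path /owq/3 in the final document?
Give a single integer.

After op 1 (add /reu/2/1 68): {"owq":[{"gdm":78,"w":82},{"oxz":36,"z":45},[31,19]],"reu":[[16,93,79,32,57],{"vqj":92,"xea":51},[56,68,28],[20,54,76,87]]}
After op 2 (add /owq/2 5): {"owq":[{"gdm":78,"w":82},{"oxz":36,"z":45},5,[31,19]],"reu":[[16,93,79,32,57],{"vqj":92,"xea":51},[56,68,28],[20,54,76,87]]}
After op 3 (replace /owq/0/gdm 46): {"owq":[{"gdm":46,"w":82},{"oxz":36,"z":45},5,[31,19]],"reu":[[16,93,79,32,57],{"vqj":92,"xea":51},[56,68,28],[20,54,76,87]]}
After op 4 (remove /reu/1/xea): {"owq":[{"gdm":46,"w":82},{"oxz":36,"z":45},5,[31,19]],"reu":[[16,93,79,32,57],{"vqj":92},[56,68,28],[20,54,76,87]]}
After op 5 (add /owq/1/oxz 58): {"owq":[{"gdm":46,"w":82},{"oxz":58,"z":45},5,[31,19]],"reu":[[16,93,79,32,57],{"vqj":92},[56,68,28],[20,54,76,87]]}
After op 6 (add /owq/3 75): {"owq":[{"gdm":46,"w":82},{"oxz":58,"z":45},5,75,[31,19]],"reu":[[16,93,79,32,57],{"vqj":92},[56,68,28],[20,54,76,87]]}
After op 7 (add /reu/3 59): {"owq":[{"gdm":46,"w":82},{"oxz":58,"z":45},5,75,[31,19]],"reu":[[16,93,79,32,57],{"vqj":92},[56,68,28],59,[20,54,76,87]]}
After op 8 (add /reu/0/0 18): {"owq":[{"gdm":46,"w":82},{"oxz":58,"z":45},5,75,[31,19]],"reu":[[18,16,93,79,32,57],{"vqj":92},[56,68,28],59,[20,54,76,87]]}
After op 9 (remove /reu/2/1): {"owq":[{"gdm":46,"w":82},{"oxz":58,"z":45},5,75,[31,19]],"reu":[[18,16,93,79,32,57],{"vqj":92},[56,28],59,[20,54,76,87]]}
After op 10 (replace /reu/0/4 7): {"owq":[{"gdm":46,"w":82},{"oxz":58,"z":45},5,75,[31,19]],"reu":[[18,16,93,79,7,57],{"vqj":92},[56,28],59,[20,54,76,87]]}
After op 11 (replace /owq/1/z 3): {"owq":[{"gdm":46,"w":82},{"oxz":58,"z":3},5,75,[31,19]],"reu":[[18,16,93,79,7,57],{"vqj":92},[56,28],59,[20,54,76,87]]}
After op 12 (replace /reu/1 28): {"owq":[{"gdm":46,"w":82},{"oxz":58,"z":3},5,75,[31,19]],"reu":[[18,16,93,79,7,57],28,[56,28],59,[20,54,76,87]]}
After op 13 (add /reu/2/2 22): {"owq":[{"gdm":46,"w":82},{"oxz":58,"z":3},5,75,[31,19]],"reu":[[18,16,93,79,7,57],28,[56,28,22],59,[20,54,76,87]]}
After op 14 (add /reu/0/5 99): {"owq":[{"gdm":46,"w":82},{"oxz":58,"z":3},5,75,[31,19]],"reu":[[18,16,93,79,7,99,57],28,[56,28,22],59,[20,54,76,87]]}
After op 15 (add /reu/0 33): {"owq":[{"gdm":46,"w":82},{"oxz":58,"z":3},5,75,[31,19]],"reu":[33,[18,16,93,79,7,99,57],28,[56,28,22],59,[20,54,76,87]]}
After op 16 (add /owq/1/z 98): {"owq":[{"gdm":46,"w":82},{"oxz":58,"z":98},5,75,[31,19]],"reu":[33,[18,16,93,79,7,99,57],28,[56,28,22],59,[20,54,76,87]]}
After op 17 (add /reu/1/2 17): {"owq":[{"gdm":46,"w":82},{"oxz":58,"z":98},5,75,[31,19]],"reu":[33,[18,16,17,93,79,7,99,57],28,[56,28,22],59,[20,54,76,87]]}
Value at /owq/3: 75

Answer: 75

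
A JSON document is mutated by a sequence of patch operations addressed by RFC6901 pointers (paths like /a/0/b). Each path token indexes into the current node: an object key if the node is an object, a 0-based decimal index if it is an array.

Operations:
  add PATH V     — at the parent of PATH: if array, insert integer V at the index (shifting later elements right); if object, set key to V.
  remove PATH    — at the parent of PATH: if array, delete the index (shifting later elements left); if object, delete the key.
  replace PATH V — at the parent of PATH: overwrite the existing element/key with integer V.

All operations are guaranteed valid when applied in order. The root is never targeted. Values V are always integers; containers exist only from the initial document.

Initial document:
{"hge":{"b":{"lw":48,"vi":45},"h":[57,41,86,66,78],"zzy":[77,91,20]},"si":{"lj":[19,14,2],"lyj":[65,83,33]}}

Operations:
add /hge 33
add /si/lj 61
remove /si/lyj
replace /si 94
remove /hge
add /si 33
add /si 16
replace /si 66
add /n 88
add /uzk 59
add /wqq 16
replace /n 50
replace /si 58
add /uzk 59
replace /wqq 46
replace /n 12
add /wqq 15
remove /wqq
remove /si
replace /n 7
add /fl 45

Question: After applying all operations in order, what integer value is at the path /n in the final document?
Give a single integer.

Answer: 7

Derivation:
After op 1 (add /hge 33): {"hge":33,"si":{"lj":[19,14,2],"lyj":[65,83,33]}}
After op 2 (add /si/lj 61): {"hge":33,"si":{"lj":61,"lyj":[65,83,33]}}
After op 3 (remove /si/lyj): {"hge":33,"si":{"lj":61}}
After op 4 (replace /si 94): {"hge":33,"si":94}
After op 5 (remove /hge): {"si":94}
After op 6 (add /si 33): {"si":33}
After op 7 (add /si 16): {"si":16}
After op 8 (replace /si 66): {"si":66}
After op 9 (add /n 88): {"n":88,"si":66}
After op 10 (add /uzk 59): {"n":88,"si":66,"uzk":59}
After op 11 (add /wqq 16): {"n":88,"si":66,"uzk":59,"wqq":16}
After op 12 (replace /n 50): {"n":50,"si":66,"uzk":59,"wqq":16}
After op 13 (replace /si 58): {"n":50,"si":58,"uzk":59,"wqq":16}
After op 14 (add /uzk 59): {"n":50,"si":58,"uzk":59,"wqq":16}
After op 15 (replace /wqq 46): {"n":50,"si":58,"uzk":59,"wqq":46}
After op 16 (replace /n 12): {"n":12,"si":58,"uzk":59,"wqq":46}
After op 17 (add /wqq 15): {"n":12,"si":58,"uzk":59,"wqq":15}
After op 18 (remove /wqq): {"n":12,"si":58,"uzk":59}
After op 19 (remove /si): {"n":12,"uzk":59}
After op 20 (replace /n 7): {"n":7,"uzk":59}
After op 21 (add /fl 45): {"fl":45,"n":7,"uzk":59}
Value at /n: 7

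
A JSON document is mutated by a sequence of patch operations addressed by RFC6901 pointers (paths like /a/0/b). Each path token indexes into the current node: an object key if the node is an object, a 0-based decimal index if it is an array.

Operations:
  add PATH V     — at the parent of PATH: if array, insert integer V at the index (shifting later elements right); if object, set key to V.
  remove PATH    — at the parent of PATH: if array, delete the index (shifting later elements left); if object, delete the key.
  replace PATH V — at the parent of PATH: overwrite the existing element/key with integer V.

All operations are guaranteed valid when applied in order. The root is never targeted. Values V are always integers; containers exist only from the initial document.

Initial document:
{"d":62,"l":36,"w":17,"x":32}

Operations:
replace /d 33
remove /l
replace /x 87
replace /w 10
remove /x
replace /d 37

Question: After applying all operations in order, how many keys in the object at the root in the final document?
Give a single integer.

After op 1 (replace /d 33): {"d":33,"l":36,"w":17,"x":32}
After op 2 (remove /l): {"d":33,"w":17,"x":32}
After op 3 (replace /x 87): {"d":33,"w":17,"x":87}
After op 4 (replace /w 10): {"d":33,"w":10,"x":87}
After op 5 (remove /x): {"d":33,"w":10}
After op 6 (replace /d 37): {"d":37,"w":10}
Size at the root: 2

Answer: 2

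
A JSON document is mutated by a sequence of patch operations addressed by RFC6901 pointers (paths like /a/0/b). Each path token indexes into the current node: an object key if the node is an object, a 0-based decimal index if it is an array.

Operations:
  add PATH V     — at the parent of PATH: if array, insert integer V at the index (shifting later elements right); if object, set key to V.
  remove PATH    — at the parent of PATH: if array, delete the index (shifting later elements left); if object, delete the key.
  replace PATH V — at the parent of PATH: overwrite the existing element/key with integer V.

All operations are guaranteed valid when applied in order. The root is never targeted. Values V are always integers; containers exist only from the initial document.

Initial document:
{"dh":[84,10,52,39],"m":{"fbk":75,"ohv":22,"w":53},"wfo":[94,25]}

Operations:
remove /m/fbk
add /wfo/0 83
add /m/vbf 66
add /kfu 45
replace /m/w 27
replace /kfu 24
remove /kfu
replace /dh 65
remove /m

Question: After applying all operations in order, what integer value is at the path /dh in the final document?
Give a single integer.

After op 1 (remove /m/fbk): {"dh":[84,10,52,39],"m":{"ohv":22,"w":53},"wfo":[94,25]}
After op 2 (add /wfo/0 83): {"dh":[84,10,52,39],"m":{"ohv":22,"w":53},"wfo":[83,94,25]}
After op 3 (add /m/vbf 66): {"dh":[84,10,52,39],"m":{"ohv":22,"vbf":66,"w":53},"wfo":[83,94,25]}
After op 4 (add /kfu 45): {"dh":[84,10,52,39],"kfu":45,"m":{"ohv":22,"vbf":66,"w":53},"wfo":[83,94,25]}
After op 5 (replace /m/w 27): {"dh":[84,10,52,39],"kfu":45,"m":{"ohv":22,"vbf":66,"w":27},"wfo":[83,94,25]}
After op 6 (replace /kfu 24): {"dh":[84,10,52,39],"kfu":24,"m":{"ohv":22,"vbf":66,"w":27},"wfo":[83,94,25]}
After op 7 (remove /kfu): {"dh":[84,10,52,39],"m":{"ohv":22,"vbf":66,"w":27},"wfo":[83,94,25]}
After op 8 (replace /dh 65): {"dh":65,"m":{"ohv":22,"vbf":66,"w":27},"wfo":[83,94,25]}
After op 9 (remove /m): {"dh":65,"wfo":[83,94,25]}
Value at /dh: 65

Answer: 65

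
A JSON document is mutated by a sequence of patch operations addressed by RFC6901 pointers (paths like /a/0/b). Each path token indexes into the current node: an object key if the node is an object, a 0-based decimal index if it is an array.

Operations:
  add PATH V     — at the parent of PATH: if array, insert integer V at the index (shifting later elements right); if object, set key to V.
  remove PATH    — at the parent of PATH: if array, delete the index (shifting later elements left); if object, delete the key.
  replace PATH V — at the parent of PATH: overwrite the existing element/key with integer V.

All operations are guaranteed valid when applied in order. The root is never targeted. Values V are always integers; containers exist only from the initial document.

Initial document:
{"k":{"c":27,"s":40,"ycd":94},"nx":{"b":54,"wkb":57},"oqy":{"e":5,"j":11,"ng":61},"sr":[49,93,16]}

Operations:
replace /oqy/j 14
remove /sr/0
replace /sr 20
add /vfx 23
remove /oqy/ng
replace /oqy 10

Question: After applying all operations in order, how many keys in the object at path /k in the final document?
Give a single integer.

After op 1 (replace /oqy/j 14): {"k":{"c":27,"s":40,"ycd":94},"nx":{"b":54,"wkb":57},"oqy":{"e":5,"j":14,"ng":61},"sr":[49,93,16]}
After op 2 (remove /sr/0): {"k":{"c":27,"s":40,"ycd":94},"nx":{"b":54,"wkb":57},"oqy":{"e":5,"j":14,"ng":61},"sr":[93,16]}
After op 3 (replace /sr 20): {"k":{"c":27,"s":40,"ycd":94},"nx":{"b":54,"wkb":57},"oqy":{"e":5,"j":14,"ng":61},"sr":20}
After op 4 (add /vfx 23): {"k":{"c":27,"s":40,"ycd":94},"nx":{"b":54,"wkb":57},"oqy":{"e":5,"j":14,"ng":61},"sr":20,"vfx":23}
After op 5 (remove /oqy/ng): {"k":{"c":27,"s":40,"ycd":94},"nx":{"b":54,"wkb":57},"oqy":{"e":5,"j":14},"sr":20,"vfx":23}
After op 6 (replace /oqy 10): {"k":{"c":27,"s":40,"ycd":94},"nx":{"b":54,"wkb":57},"oqy":10,"sr":20,"vfx":23}
Size at path /k: 3

Answer: 3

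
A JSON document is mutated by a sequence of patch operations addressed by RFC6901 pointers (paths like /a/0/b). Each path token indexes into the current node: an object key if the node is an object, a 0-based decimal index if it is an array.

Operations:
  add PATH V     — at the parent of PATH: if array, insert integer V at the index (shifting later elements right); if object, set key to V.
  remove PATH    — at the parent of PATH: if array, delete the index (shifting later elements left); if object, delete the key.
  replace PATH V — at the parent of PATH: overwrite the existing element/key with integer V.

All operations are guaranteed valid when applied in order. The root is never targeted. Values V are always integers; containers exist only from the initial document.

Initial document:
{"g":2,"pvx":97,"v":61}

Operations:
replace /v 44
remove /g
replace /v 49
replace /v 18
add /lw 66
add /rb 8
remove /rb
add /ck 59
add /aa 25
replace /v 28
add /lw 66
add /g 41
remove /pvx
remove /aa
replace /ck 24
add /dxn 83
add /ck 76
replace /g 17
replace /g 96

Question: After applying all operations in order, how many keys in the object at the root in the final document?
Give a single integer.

Answer: 5

Derivation:
After op 1 (replace /v 44): {"g":2,"pvx":97,"v":44}
After op 2 (remove /g): {"pvx":97,"v":44}
After op 3 (replace /v 49): {"pvx":97,"v":49}
After op 4 (replace /v 18): {"pvx":97,"v":18}
After op 5 (add /lw 66): {"lw":66,"pvx":97,"v":18}
After op 6 (add /rb 8): {"lw":66,"pvx":97,"rb":8,"v":18}
After op 7 (remove /rb): {"lw":66,"pvx":97,"v":18}
After op 8 (add /ck 59): {"ck":59,"lw":66,"pvx":97,"v":18}
After op 9 (add /aa 25): {"aa":25,"ck":59,"lw":66,"pvx":97,"v":18}
After op 10 (replace /v 28): {"aa":25,"ck":59,"lw":66,"pvx":97,"v":28}
After op 11 (add /lw 66): {"aa":25,"ck":59,"lw":66,"pvx":97,"v":28}
After op 12 (add /g 41): {"aa":25,"ck":59,"g":41,"lw":66,"pvx":97,"v":28}
After op 13 (remove /pvx): {"aa":25,"ck":59,"g":41,"lw":66,"v":28}
After op 14 (remove /aa): {"ck":59,"g":41,"lw":66,"v":28}
After op 15 (replace /ck 24): {"ck":24,"g":41,"lw":66,"v":28}
After op 16 (add /dxn 83): {"ck":24,"dxn":83,"g":41,"lw":66,"v":28}
After op 17 (add /ck 76): {"ck":76,"dxn":83,"g":41,"lw":66,"v":28}
After op 18 (replace /g 17): {"ck":76,"dxn":83,"g":17,"lw":66,"v":28}
After op 19 (replace /g 96): {"ck":76,"dxn":83,"g":96,"lw":66,"v":28}
Size at the root: 5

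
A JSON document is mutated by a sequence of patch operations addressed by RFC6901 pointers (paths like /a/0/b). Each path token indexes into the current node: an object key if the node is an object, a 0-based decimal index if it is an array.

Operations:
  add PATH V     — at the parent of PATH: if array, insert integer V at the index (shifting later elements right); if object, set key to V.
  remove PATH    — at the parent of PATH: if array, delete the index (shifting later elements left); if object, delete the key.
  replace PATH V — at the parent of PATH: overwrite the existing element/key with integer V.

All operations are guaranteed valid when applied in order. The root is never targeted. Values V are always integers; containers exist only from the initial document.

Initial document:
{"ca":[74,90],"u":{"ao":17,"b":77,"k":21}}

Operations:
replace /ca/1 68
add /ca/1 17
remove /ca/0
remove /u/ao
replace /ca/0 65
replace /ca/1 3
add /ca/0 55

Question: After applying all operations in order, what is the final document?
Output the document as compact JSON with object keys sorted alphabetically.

After op 1 (replace /ca/1 68): {"ca":[74,68],"u":{"ao":17,"b":77,"k":21}}
After op 2 (add /ca/1 17): {"ca":[74,17,68],"u":{"ao":17,"b":77,"k":21}}
After op 3 (remove /ca/0): {"ca":[17,68],"u":{"ao":17,"b":77,"k":21}}
After op 4 (remove /u/ao): {"ca":[17,68],"u":{"b":77,"k":21}}
After op 5 (replace /ca/0 65): {"ca":[65,68],"u":{"b":77,"k":21}}
After op 6 (replace /ca/1 3): {"ca":[65,3],"u":{"b":77,"k":21}}
After op 7 (add /ca/0 55): {"ca":[55,65,3],"u":{"b":77,"k":21}}

Answer: {"ca":[55,65,3],"u":{"b":77,"k":21}}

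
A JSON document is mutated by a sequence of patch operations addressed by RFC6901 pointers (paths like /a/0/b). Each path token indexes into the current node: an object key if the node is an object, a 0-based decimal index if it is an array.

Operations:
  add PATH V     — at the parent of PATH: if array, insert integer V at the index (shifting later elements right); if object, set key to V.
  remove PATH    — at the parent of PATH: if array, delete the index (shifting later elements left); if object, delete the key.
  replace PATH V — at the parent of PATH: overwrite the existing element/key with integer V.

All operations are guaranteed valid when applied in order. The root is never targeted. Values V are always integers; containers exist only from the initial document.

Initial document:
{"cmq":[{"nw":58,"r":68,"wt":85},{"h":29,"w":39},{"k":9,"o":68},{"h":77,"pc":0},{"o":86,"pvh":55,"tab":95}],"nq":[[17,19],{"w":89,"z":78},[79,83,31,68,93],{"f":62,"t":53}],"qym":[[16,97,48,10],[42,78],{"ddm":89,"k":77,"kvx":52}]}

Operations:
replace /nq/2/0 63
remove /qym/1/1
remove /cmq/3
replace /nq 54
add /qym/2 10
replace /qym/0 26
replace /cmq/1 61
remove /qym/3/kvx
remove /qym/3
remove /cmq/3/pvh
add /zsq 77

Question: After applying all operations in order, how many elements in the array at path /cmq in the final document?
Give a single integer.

After op 1 (replace /nq/2/0 63): {"cmq":[{"nw":58,"r":68,"wt":85},{"h":29,"w":39},{"k":9,"o":68},{"h":77,"pc":0},{"o":86,"pvh":55,"tab":95}],"nq":[[17,19],{"w":89,"z":78},[63,83,31,68,93],{"f":62,"t":53}],"qym":[[16,97,48,10],[42,78],{"ddm":89,"k":77,"kvx":52}]}
After op 2 (remove /qym/1/1): {"cmq":[{"nw":58,"r":68,"wt":85},{"h":29,"w":39},{"k":9,"o":68},{"h":77,"pc":0},{"o":86,"pvh":55,"tab":95}],"nq":[[17,19],{"w":89,"z":78},[63,83,31,68,93],{"f":62,"t":53}],"qym":[[16,97,48,10],[42],{"ddm":89,"k":77,"kvx":52}]}
After op 3 (remove /cmq/3): {"cmq":[{"nw":58,"r":68,"wt":85},{"h":29,"w":39},{"k":9,"o":68},{"o":86,"pvh":55,"tab":95}],"nq":[[17,19],{"w":89,"z":78},[63,83,31,68,93],{"f":62,"t":53}],"qym":[[16,97,48,10],[42],{"ddm":89,"k":77,"kvx":52}]}
After op 4 (replace /nq 54): {"cmq":[{"nw":58,"r":68,"wt":85},{"h":29,"w":39},{"k":9,"o":68},{"o":86,"pvh":55,"tab":95}],"nq":54,"qym":[[16,97,48,10],[42],{"ddm":89,"k":77,"kvx":52}]}
After op 5 (add /qym/2 10): {"cmq":[{"nw":58,"r":68,"wt":85},{"h":29,"w":39},{"k":9,"o":68},{"o":86,"pvh":55,"tab":95}],"nq":54,"qym":[[16,97,48,10],[42],10,{"ddm":89,"k":77,"kvx":52}]}
After op 6 (replace /qym/0 26): {"cmq":[{"nw":58,"r":68,"wt":85},{"h":29,"w":39},{"k":9,"o":68},{"o":86,"pvh":55,"tab":95}],"nq":54,"qym":[26,[42],10,{"ddm":89,"k":77,"kvx":52}]}
After op 7 (replace /cmq/1 61): {"cmq":[{"nw":58,"r":68,"wt":85},61,{"k":9,"o":68},{"o":86,"pvh":55,"tab":95}],"nq":54,"qym":[26,[42],10,{"ddm":89,"k":77,"kvx":52}]}
After op 8 (remove /qym/3/kvx): {"cmq":[{"nw":58,"r":68,"wt":85},61,{"k":9,"o":68},{"o":86,"pvh":55,"tab":95}],"nq":54,"qym":[26,[42],10,{"ddm":89,"k":77}]}
After op 9 (remove /qym/3): {"cmq":[{"nw":58,"r":68,"wt":85},61,{"k":9,"o":68},{"o":86,"pvh":55,"tab":95}],"nq":54,"qym":[26,[42],10]}
After op 10 (remove /cmq/3/pvh): {"cmq":[{"nw":58,"r":68,"wt":85},61,{"k":9,"o":68},{"o":86,"tab":95}],"nq":54,"qym":[26,[42],10]}
After op 11 (add /zsq 77): {"cmq":[{"nw":58,"r":68,"wt":85},61,{"k":9,"o":68},{"o":86,"tab":95}],"nq":54,"qym":[26,[42],10],"zsq":77}
Size at path /cmq: 4

Answer: 4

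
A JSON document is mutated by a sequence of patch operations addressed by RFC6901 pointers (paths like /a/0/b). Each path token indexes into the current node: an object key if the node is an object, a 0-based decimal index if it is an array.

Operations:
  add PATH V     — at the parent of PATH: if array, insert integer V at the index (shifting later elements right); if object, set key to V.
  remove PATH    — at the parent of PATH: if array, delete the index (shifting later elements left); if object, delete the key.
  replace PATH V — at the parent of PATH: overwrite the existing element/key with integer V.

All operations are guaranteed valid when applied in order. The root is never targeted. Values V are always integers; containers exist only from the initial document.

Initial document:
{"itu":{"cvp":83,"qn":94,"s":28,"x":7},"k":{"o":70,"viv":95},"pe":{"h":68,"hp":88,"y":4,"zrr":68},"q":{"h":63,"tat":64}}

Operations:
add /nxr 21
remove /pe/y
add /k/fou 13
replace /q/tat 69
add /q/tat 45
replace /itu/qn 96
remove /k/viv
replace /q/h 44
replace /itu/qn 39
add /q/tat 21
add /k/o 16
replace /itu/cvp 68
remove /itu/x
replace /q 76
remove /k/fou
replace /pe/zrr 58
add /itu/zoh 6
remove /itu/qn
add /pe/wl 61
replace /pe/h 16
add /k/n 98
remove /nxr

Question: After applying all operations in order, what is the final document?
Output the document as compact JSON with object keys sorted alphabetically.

After op 1 (add /nxr 21): {"itu":{"cvp":83,"qn":94,"s":28,"x":7},"k":{"o":70,"viv":95},"nxr":21,"pe":{"h":68,"hp":88,"y":4,"zrr":68},"q":{"h":63,"tat":64}}
After op 2 (remove /pe/y): {"itu":{"cvp":83,"qn":94,"s":28,"x":7},"k":{"o":70,"viv":95},"nxr":21,"pe":{"h":68,"hp":88,"zrr":68},"q":{"h":63,"tat":64}}
After op 3 (add /k/fou 13): {"itu":{"cvp":83,"qn":94,"s":28,"x":7},"k":{"fou":13,"o":70,"viv":95},"nxr":21,"pe":{"h":68,"hp":88,"zrr":68},"q":{"h":63,"tat":64}}
After op 4 (replace /q/tat 69): {"itu":{"cvp":83,"qn":94,"s":28,"x":7},"k":{"fou":13,"o":70,"viv":95},"nxr":21,"pe":{"h":68,"hp":88,"zrr":68},"q":{"h":63,"tat":69}}
After op 5 (add /q/tat 45): {"itu":{"cvp":83,"qn":94,"s":28,"x":7},"k":{"fou":13,"o":70,"viv":95},"nxr":21,"pe":{"h":68,"hp":88,"zrr":68},"q":{"h":63,"tat":45}}
After op 6 (replace /itu/qn 96): {"itu":{"cvp":83,"qn":96,"s":28,"x":7},"k":{"fou":13,"o":70,"viv":95},"nxr":21,"pe":{"h":68,"hp":88,"zrr":68},"q":{"h":63,"tat":45}}
After op 7 (remove /k/viv): {"itu":{"cvp":83,"qn":96,"s":28,"x":7},"k":{"fou":13,"o":70},"nxr":21,"pe":{"h":68,"hp":88,"zrr":68},"q":{"h":63,"tat":45}}
After op 8 (replace /q/h 44): {"itu":{"cvp":83,"qn":96,"s":28,"x":7},"k":{"fou":13,"o":70},"nxr":21,"pe":{"h":68,"hp":88,"zrr":68},"q":{"h":44,"tat":45}}
After op 9 (replace /itu/qn 39): {"itu":{"cvp":83,"qn":39,"s":28,"x":7},"k":{"fou":13,"o":70},"nxr":21,"pe":{"h":68,"hp":88,"zrr":68},"q":{"h":44,"tat":45}}
After op 10 (add /q/tat 21): {"itu":{"cvp":83,"qn":39,"s":28,"x":7},"k":{"fou":13,"o":70},"nxr":21,"pe":{"h":68,"hp":88,"zrr":68},"q":{"h":44,"tat":21}}
After op 11 (add /k/o 16): {"itu":{"cvp":83,"qn":39,"s":28,"x":7},"k":{"fou":13,"o":16},"nxr":21,"pe":{"h":68,"hp":88,"zrr":68},"q":{"h":44,"tat":21}}
After op 12 (replace /itu/cvp 68): {"itu":{"cvp":68,"qn":39,"s":28,"x":7},"k":{"fou":13,"o":16},"nxr":21,"pe":{"h":68,"hp":88,"zrr":68},"q":{"h":44,"tat":21}}
After op 13 (remove /itu/x): {"itu":{"cvp":68,"qn":39,"s":28},"k":{"fou":13,"o":16},"nxr":21,"pe":{"h":68,"hp":88,"zrr":68},"q":{"h":44,"tat":21}}
After op 14 (replace /q 76): {"itu":{"cvp":68,"qn":39,"s":28},"k":{"fou":13,"o":16},"nxr":21,"pe":{"h":68,"hp":88,"zrr":68},"q":76}
After op 15 (remove /k/fou): {"itu":{"cvp":68,"qn":39,"s":28},"k":{"o":16},"nxr":21,"pe":{"h":68,"hp":88,"zrr":68},"q":76}
After op 16 (replace /pe/zrr 58): {"itu":{"cvp":68,"qn":39,"s":28},"k":{"o":16},"nxr":21,"pe":{"h":68,"hp":88,"zrr":58},"q":76}
After op 17 (add /itu/zoh 6): {"itu":{"cvp":68,"qn":39,"s":28,"zoh":6},"k":{"o":16},"nxr":21,"pe":{"h":68,"hp":88,"zrr":58},"q":76}
After op 18 (remove /itu/qn): {"itu":{"cvp":68,"s":28,"zoh":6},"k":{"o":16},"nxr":21,"pe":{"h":68,"hp":88,"zrr":58},"q":76}
After op 19 (add /pe/wl 61): {"itu":{"cvp":68,"s":28,"zoh":6},"k":{"o":16},"nxr":21,"pe":{"h":68,"hp":88,"wl":61,"zrr":58},"q":76}
After op 20 (replace /pe/h 16): {"itu":{"cvp":68,"s":28,"zoh":6},"k":{"o":16},"nxr":21,"pe":{"h":16,"hp":88,"wl":61,"zrr":58},"q":76}
After op 21 (add /k/n 98): {"itu":{"cvp":68,"s":28,"zoh":6},"k":{"n":98,"o":16},"nxr":21,"pe":{"h":16,"hp":88,"wl":61,"zrr":58},"q":76}
After op 22 (remove /nxr): {"itu":{"cvp":68,"s":28,"zoh":6},"k":{"n":98,"o":16},"pe":{"h":16,"hp":88,"wl":61,"zrr":58},"q":76}

Answer: {"itu":{"cvp":68,"s":28,"zoh":6},"k":{"n":98,"o":16},"pe":{"h":16,"hp":88,"wl":61,"zrr":58},"q":76}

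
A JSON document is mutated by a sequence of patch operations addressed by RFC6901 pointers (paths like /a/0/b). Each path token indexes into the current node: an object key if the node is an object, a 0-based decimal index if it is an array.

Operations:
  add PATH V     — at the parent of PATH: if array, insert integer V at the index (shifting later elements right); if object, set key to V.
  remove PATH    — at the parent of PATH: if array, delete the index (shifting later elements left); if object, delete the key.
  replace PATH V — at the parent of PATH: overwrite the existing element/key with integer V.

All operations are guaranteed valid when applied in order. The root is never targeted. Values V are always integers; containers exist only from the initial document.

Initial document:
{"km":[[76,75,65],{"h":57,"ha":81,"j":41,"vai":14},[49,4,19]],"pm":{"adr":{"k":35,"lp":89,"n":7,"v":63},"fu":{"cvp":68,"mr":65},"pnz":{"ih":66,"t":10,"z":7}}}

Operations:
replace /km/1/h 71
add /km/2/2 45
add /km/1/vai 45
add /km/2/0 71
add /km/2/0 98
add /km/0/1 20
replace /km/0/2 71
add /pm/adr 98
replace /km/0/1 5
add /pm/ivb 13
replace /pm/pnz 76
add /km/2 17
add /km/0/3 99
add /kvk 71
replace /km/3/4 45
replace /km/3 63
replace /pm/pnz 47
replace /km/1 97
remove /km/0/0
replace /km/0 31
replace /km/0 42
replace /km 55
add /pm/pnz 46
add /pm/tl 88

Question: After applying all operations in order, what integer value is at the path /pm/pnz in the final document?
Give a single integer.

Answer: 46

Derivation:
After op 1 (replace /km/1/h 71): {"km":[[76,75,65],{"h":71,"ha":81,"j":41,"vai":14},[49,4,19]],"pm":{"adr":{"k":35,"lp":89,"n":7,"v":63},"fu":{"cvp":68,"mr":65},"pnz":{"ih":66,"t":10,"z":7}}}
After op 2 (add /km/2/2 45): {"km":[[76,75,65],{"h":71,"ha":81,"j":41,"vai":14},[49,4,45,19]],"pm":{"adr":{"k":35,"lp":89,"n":7,"v":63},"fu":{"cvp":68,"mr":65},"pnz":{"ih":66,"t":10,"z":7}}}
After op 3 (add /km/1/vai 45): {"km":[[76,75,65],{"h":71,"ha":81,"j":41,"vai":45},[49,4,45,19]],"pm":{"adr":{"k":35,"lp":89,"n":7,"v":63},"fu":{"cvp":68,"mr":65},"pnz":{"ih":66,"t":10,"z":7}}}
After op 4 (add /km/2/0 71): {"km":[[76,75,65],{"h":71,"ha":81,"j":41,"vai":45},[71,49,4,45,19]],"pm":{"adr":{"k":35,"lp":89,"n":7,"v":63},"fu":{"cvp":68,"mr":65},"pnz":{"ih":66,"t":10,"z":7}}}
After op 5 (add /km/2/0 98): {"km":[[76,75,65],{"h":71,"ha":81,"j":41,"vai":45},[98,71,49,4,45,19]],"pm":{"adr":{"k":35,"lp":89,"n":7,"v":63},"fu":{"cvp":68,"mr":65},"pnz":{"ih":66,"t":10,"z":7}}}
After op 6 (add /km/0/1 20): {"km":[[76,20,75,65],{"h":71,"ha":81,"j":41,"vai":45},[98,71,49,4,45,19]],"pm":{"adr":{"k":35,"lp":89,"n":7,"v":63},"fu":{"cvp":68,"mr":65},"pnz":{"ih":66,"t":10,"z":7}}}
After op 7 (replace /km/0/2 71): {"km":[[76,20,71,65],{"h":71,"ha":81,"j":41,"vai":45},[98,71,49,4,45,19]],"pm":{"adr":{"k":35,"lp":89,"n":7,"v":63},"fu":{"cvp":68,"mr":65},"pnz":{"ih":66,"t":10,"z":7}}}
After op 8 (add /pm/adr 98): {"km":[[76,20,71,65],{"h":71,"ha":81,"j":41,"vai":45},[98,71,49,4,45,19]],"pm":{"adr":98,"fu":{"cvp":68,"mr":65},"pnz":{"ih":66,"t":10,"z":7}}}
After op 9 (replace /km/0/1 5): {"km":[[76,5,71,65],{"h":71,"ha":81,"j":41,"vai":45},[98,71,49,4,45,19]],"pm":{"adr":98,"fu":{"cvp":68,"mr":65},"pnz":{"ih":66,"t":10,"z":7}}}
After op 10 (add /pm/ivb 13): {"km":[[76,5,71,65],{"h":71,"ha":81,"j":41,"vai":45},[98,71,49,4,45,19]],"pm":{"adr":98,"fu":{"cvp":68,"mr":65},"ivb":13,"pnz":{"ih":66,"t":10,"z":7}}}
After op 11 (replace /pm/pnz 76): {"km":[[76,5,71,65],{"h":71,"ha":81,"j":41,"vai":45},[98,71,49,4,45,19]],"pm":{"adr":98,"fu":{"cvp":68,"mr":65},"ivb":13,"pnz":76}}
After op 12 (add /km/2 17): {"km":[[76,5,71,65],{"h":71,"ha":81,"j":41,"vai":45},17,[98,71,49,4,45,19]],"pm":{"adr":98,"fu":{"cvp":68,"mr":65},"ivb":13,"pnz":76}}
After op 13 (add /km/0/3 99): {"km":[[76,5,71,99,65],{"h":71,"ha":81,"j":41,"vai":45},17,[98,71,49,4,45,19]],"pm":{"adr":98,"fu":{"cvp":68,"mr":65},"ivb":13,"pnz":76}}
After op 14 (add /kvk 71): {"km":[[76,5,71,99,65],{"h":71,"ha":81,"j":41,"vai":45},17,[98,71,49,4,45,19]],"kvk":71,"pm":{"adr":98,"fu":{"cvp":68,"mr":65},"ivb":13,"pnz":76}}
After op 15 (replace /km/3/4 45): {"km":[[76,5,71,99,65],{"h":71,"ha":81,"j":41,"vai":45},17,[98,71,49,4,45,19]],"kvk":71,"pm":{"adr":98,"fu":{"cvp":68,"mr":65},"ivb":13,"pnz":76}}
After op 16 (replace /km/3 63): {"km":[[76,5,71,99,65],{"h":71,"ha":81,"j":41,"vai":45},17,63],"kvk":71,"pm":{"adr":98,"fu":{"cvp":68,"mr":65},"ivb":13,"pnz":76}}
After op 17 (replace /pm/pnz 47): {"km":[[76,5,71,99,65],{"h":71,"ha":81,"j":41,"vai":45},17,63],"kvk":71,"pm":{"adr":98,"fu":{"cvp":68,"mr":65},"ivb":13,"pnz":47}}
After op 18 (replace /km/1 97): {"km":[[76,5,71,99,65],97,17,63],"kvk":71,"pm":{"adr":98,"fu":{"cvp":68,"mr":65},"ivb":13,"pnz":47}}
After op 19 (remove /km/0/0): {"km":[[5,71,99,65],97,17,63],"kvk":71,"pm":{"adr":98,"fu":{"cvp":68,"mr":65},"ivb":13,"pnz":47}}
After op 20 (replace /km/0 31): {"km":[31,97,17,63],"kvk":71,"pm":{"adr":98,"fu":{"cvp":68,"mr":65},"ivb":13,"pnz":47}}
After op 21 (replace /km/0 42): {"km":[42,97,17,63],"kvk":71,"pm":{"adr":98,"fu":{"cvp":68,"mr":65},"ivb":13,"pnz":47}}
After op 22 (replace /km 55): {"km":55,"kvk":71,"pm":{"adr":98,"fu":{"cvp":68,"mr":65},"ivb":13,"pnz":47}}
After op 23 (add /pm/pnz 46): {"km":55,"kvk":71,"pm":{"adr":98,"fu":{"cvp":68,"mr":65},"ivb":13,"pnz":46}}
After op 24 (add /pm/tl 88): {"km":55,"kvk":71,"pm":{"adr":98,"fu":{"cvp":68,"mr":65},"ivb":13,"pnz":46,"tl":88}}
Value at /pm/pnz: 46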